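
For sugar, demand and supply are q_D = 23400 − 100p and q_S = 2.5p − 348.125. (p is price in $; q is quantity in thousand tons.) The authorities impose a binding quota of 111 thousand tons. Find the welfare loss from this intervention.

$2956.80 thousand

In inverse form: demand p = 234 − 0.01q, supply p = 139.25 + 0.4q.
Competitive equilibrium: 234 − 0.01q = 139.25 + 0.4q → q* = 231.0976, p* = 231.689.
At q = 111: demand price = 234 − 0.01·111 = 232.89; supply price = 139.25 + 0.4·111 = 183.65.
Δq = 231.0976 − 111 = 120.0976; wedge = 232.89 − 183.65 = 49.24.
The triangle = ½ × 120.0976 × 49.24 = $2956.80 thousand.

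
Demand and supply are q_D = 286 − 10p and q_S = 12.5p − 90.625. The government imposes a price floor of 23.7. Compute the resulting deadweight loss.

436.11

In inverse form: demand p = 28.6 − 0.1q, supply p = 7.25 + 0.08q.
Competitive equilibrium: 28.6 − 0.1q = 7.25 + 0.08q → q* = 118.6111, p* = 16.7389.
At the floor p = 23.7, quantity demanded = (28.6 − 23.7)/0.1 = 49.
Sellers' marginal cost at q' = 49: 7.25 + 0.08·49 = 11.17.
Δq = 118.6111 − 49 = 69.6111; wedge = 23.7 − 11.17 = 12.53.
Deadweight loss = ½ × 69.6111 × 12.53 = 436.11.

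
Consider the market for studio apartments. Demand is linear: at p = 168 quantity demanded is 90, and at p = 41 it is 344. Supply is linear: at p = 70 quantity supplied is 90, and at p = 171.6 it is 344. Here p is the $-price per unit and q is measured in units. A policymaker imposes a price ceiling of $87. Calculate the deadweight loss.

$1983.37

Demand slope = (41 − 168)/(344 − 90) = −0.5, so p = 213 − 0.5q.
Supply slope = (171.6 − 70)/(344 − 90) = 0.4, so p = 34 + 0.4q.
Competitive equilibrium: 213 − 0.5q = 34 + 0.4q → q* = 198.8889, p* = 113.5556.
At the ceiling p = 87, quantity supplied = (87 − 34)/0.4 = 132.5.
Willingness to pay at q' = 132.5: 213 − 0.5·132.5 = 146.75.
Δq = 198.8889 − 132.5 = 66.3889; wedge = 146.75 − 87 = 59.75.
Welfare loss = ½ × 66.3889 × 59.75 = $1983.37.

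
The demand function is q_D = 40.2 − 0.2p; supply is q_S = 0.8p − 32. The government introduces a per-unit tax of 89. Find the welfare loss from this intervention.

In inverse form: demand p = 201 − 5q, supply p = 40 + 1.25q.
Competitive equilibrium: 201 − 5q = 40 + 1.25q → q* = 25.76, p* = 72.2.
With the tax, the buyer price exceeds the seller price by 89: (201 − 5q) − (40 + 1.25q) = 89 → q' = 11.52.
Δq = 25.76 − 11.52 = 14.24; the wedge equals the tax, 89.
DWL = ½ × 14.24 × 89 = 633.68.

633.68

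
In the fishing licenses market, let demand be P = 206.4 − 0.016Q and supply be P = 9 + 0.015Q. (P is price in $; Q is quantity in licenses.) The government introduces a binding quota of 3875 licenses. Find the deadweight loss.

Competitive equilibrium: 206.4 − 0.016Q = 9 + 0.015Q → Q* = 6367.7419, P* = 104.5161.
At Q = 3875: demand price = 206.4 − 0.016·3875 = 144.4; supply price = 9 + 0.015·3875 = 67.125.
ΔQ = 6367.7419 − 3875 = 2492.7419; wedge = 144.4 − 67.125 = 77.275.
The triangle = ½ × 2492.7419 × 77.275 = $96313.32.

$96313.32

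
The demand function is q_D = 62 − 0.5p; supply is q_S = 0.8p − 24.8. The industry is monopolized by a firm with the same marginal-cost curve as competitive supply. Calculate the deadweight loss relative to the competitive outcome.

In inverse form: demand p = 124 − 2q, supply p = 31 + 1.25q.
Competitive equilibrium: 124 − 2q = 31 + 1.25q → q* = 28.615385, p* = 66.769231.
Marginal revenue: MR = 124 − 4q. Set MR = MC: 124 − 4q = 31 + 1.25q → q_m = 17.714286.
Price p_m = 124 − 2·17.714286 = 88.571428; MC(q_m) = 31 + 1.25·17.714286 = 53.142858.
Competitive q* = 28.615385, so Δq = 10.901099; wedge = 88.571428 − 53.142858 = 35.42857.
DWL = ½ × 10.901099 × 35.42857 = 193.11.

193.11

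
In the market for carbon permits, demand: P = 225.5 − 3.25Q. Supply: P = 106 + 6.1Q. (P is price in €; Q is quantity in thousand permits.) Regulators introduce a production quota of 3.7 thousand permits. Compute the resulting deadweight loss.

Competitive equilibrium: 225.5 − 3.25Q = 106 + 6.1Q → Q* = 12.7807, P* = 183.9626.
At Q = 3.7: demand price = 225.5 − 3.25·3.7 = 213.475; supply price = 106 + 6.1·3.7 = 128.57.
ΔQ = 12.7807 − 3.7 = 9.0807; wedge = 213.475 − 128.57 = 84.905.
DWL = ½ × 9.0807 × 84.905 = €385.50 thousand.

€385.50 thousand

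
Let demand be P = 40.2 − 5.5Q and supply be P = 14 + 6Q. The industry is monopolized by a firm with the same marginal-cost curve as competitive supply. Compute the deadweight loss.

3.12

Competitive equilibrium: 40.2 − 5.5Q = 14 + 6Q → Q* = 2.2783, P* = 27.6696.
Marginal revenue: MR = 40.2 − 11Q. Set MR = MC: 40.2 − 11Q = 14 + 6Q → Q_m = 1.5412.
Price P_m = 40.2 − 5.5·1.5412 = 31.7234; MC(Q_m) = 14 + 6·1.5412 = 23.2472.
Competitive Q* = 2.2783, so ΔQ = 0.7371; wedge = 31.7234 − 23.2472 = 8.4762.
Deadweight loss = ½ × 0.7371 × 8.4762 = 3.12.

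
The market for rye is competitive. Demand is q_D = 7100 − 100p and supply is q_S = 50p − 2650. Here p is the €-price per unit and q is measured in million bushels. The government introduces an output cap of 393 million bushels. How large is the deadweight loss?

In inverse form: demand p = 71 − 0.01q, supply p = 53 + 0.02q.
Competitive equilibrium: 71 − 0.01q = 53 + 0.02q → q* = 600, p* = 65.
At q = 393: demand price = 71 − 0.01·393 = 67.07; supply price = 53 + 0.02·393 = 60.86.
Δq = 600 − 393 = 207; wedge = 67.07 − 60.86 = 6.21.
DWL = ½ × 207 × 6.21 = €642.735 million.

€642.735 million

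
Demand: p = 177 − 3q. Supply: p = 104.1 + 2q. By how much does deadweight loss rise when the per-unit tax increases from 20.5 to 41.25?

128.13

Competitive equilibrium: 177 − 3q = 104.1 + 2q → q* = 14.58, p* = 133.26.
For a per-unit tax t: Δq = t/5, so DWL = ½·t·(t/5) = t²/10.
At t = 20.5: DWL = 42.025. At t = 41.25: DWL = 170.156.
Increase = 170.156 − 42.025 = 128.13.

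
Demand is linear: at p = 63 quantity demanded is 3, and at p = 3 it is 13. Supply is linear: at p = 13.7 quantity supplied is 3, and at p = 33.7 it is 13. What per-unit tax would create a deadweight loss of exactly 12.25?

14

Demand slope = (3 − 63)/(13 − 3) = −6, so p = 81 − 6q.
Supply slope = (33.7 − 13.7)/(13 − 3) = 2, so p = 7.7 + 2q.
Competitive equilibrium: 81 − 6q = 7.7 + 2q → q* = 9.1625, p* = 26.025.
A tax t gives Δq = t/8 and wedge t, so DWL = t²/16.
t²/16 = 12.25 → t² = 196 → t = 14.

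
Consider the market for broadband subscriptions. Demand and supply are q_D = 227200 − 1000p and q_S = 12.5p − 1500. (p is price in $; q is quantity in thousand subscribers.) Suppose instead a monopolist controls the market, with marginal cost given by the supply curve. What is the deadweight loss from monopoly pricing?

$10.55 thousand

In inverse form: demand p = 227.2 − 0.001q, supply p = 120 + 0.08q.
Competitive equilibrium: 227.2 − 0.001q = 120 + 0.08q → q* = 1323.4568, p* = 225.8765.
Marginal revenue: MR = 227.2 − 0.002q. Set MR = MC: 227.2 − 0.002q = 120 + 0.08q → q_m = 1307.3171.
Price p_m = 227.2 − 0.001·1307.3171 = 225.8927; MC(q_m) = 120 + 0.08·1307.3171 = 224.5854.
Competitive q* = 1323.4568, so Δq = 16.1397; wedge = 225.8927 − 224.5854 = 1.3073.
Deadweight loss = ½ × 16.1397 × 1.3073 = $10.55 thousand.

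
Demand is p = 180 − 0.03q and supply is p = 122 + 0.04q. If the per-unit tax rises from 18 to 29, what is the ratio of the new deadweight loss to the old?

Competitive equilibrium: 180 − 0.03q = 122 + 0.04q → q* = 828.5714, p* = 155.1429.
For a per-unit tax t: Δq = t/0.07, so DWL = ½·t·(t/0.07) = t²/0.14.
At t = 18: DWL = 2314.286. At t = 29: DWL = 6007.143.
Ratio = (29/18)² = 2.596.

2.596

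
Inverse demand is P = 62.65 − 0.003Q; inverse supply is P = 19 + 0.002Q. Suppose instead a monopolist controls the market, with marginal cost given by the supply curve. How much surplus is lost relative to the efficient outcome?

Competitive equilibrium: 62.65 − 0.003Q = 19 + 0.002Q → Q* = 8730, P* = 36.46.
Marginal revenue: MR = 62.65 − 0.006Q. Set MR = MC: 62.65 − 0.006Q = 19 + 0.002Q → Q_m = 5456.25.
Price P_m = 62.65 − 0.003·5456.25 = 46.28125; MC(Q_m) = 19 + 0.002·5456.25 = 29.9125.
Competitive Q* = 8730, so ΔQ = 3273.75; wedge = 46.28125 − 29.9125 = 16.36875.
Welfare loss = ½ × 3273.75 × 16.36875 = 26793.60.

26793.60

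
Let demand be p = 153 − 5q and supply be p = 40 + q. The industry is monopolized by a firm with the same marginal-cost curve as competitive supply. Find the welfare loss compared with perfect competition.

Competitive equilibrium: 153 − 5q = 40 + q → q* = 18.8333, p* = 58.8333.
Marginal revenue: MR = 153 − 10q. Set MR = MC: 153 − 10q = 40 + q → q_m = 10.2727.
Price p_m = 153 − 5·10.2727 = 101.6365; MC(q_m) = 40 + 1·10.2727 = 50.2727.
Competitive q* = 18.8333, so Δq = 8.5606; wedge = 101.6365 − 50.2727 = 51.3638.
Welfare loss = ½ × 8.5606 × 51.3638 = 219.85.

219.85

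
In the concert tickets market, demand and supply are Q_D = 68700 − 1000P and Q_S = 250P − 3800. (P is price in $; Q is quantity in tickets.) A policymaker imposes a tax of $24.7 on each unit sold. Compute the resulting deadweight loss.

In inverse form: demand P = 68.7 − 0.001Q, supply P = 15.2 + 0.004Q.
Competitive equilibrium: 68.7 − 0.001Q = 15.2 + 0.004Q → Q* = 10700, P* = 58.
With the tax, the buyer price exceeds the seller price by 24.7: (68.7 − 0.001Q) − (15.2 + 0.004Q) = 24.7 → Q' = 5760.
ΔQ = 10700 − 5760 = 4940; the wedge equals the tax, 24.7.
Deadweight loss = ½ × 4940 × 24.7 = $61009.

$61009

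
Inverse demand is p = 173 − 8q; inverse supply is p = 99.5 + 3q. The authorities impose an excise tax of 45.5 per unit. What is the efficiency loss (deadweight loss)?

Competitive equilibrium: 173 − 8q = 99.5 + 3q → q* = 6.6818, p* = 119.5455.
With the tax, the buyer price exceeds the seller price by 45.5: (173 − 8q) − (99.5 + 3q) = 45.5 → q' = 2.5455.
Δq = 6.6818 − 2.5455 = 4.1363; the wedge equals the tax, 45.5.
The triangle = ½ × 4.1363 × 45.5 = 94.10.

94.10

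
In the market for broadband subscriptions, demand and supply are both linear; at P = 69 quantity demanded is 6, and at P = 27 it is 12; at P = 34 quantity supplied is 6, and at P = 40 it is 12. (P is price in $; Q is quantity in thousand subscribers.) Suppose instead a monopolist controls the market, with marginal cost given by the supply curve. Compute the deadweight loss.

Demand slope = (27 − 69)/(12 − 6) = −7, so P = 111 − 7Q.
Supply slope = (40 − 34)/(12 − 6) = 1, so P = 28 + Q.
Competitive equilibrium: 111 − 7Q = 28 + Q → Q* = 10.375, P* = 38.375.
Marginal revenue: MR = 111 − 14Q. Set MR = MC: 111 − 14Q = 28 + Q → Q_m = 5.5333.
Price P_m = 111 − 7·5.5333 = 72.2669; MC(Q_m) = 28 + 1·5.5333 = 33.5333.
Competitive Q* = 10.375, so ΔQ = 4.8417; wedge = 72.2669 − 33.5333 = 38.7336.
Deadweight loss = ½ × 4.8417 × 38.7336 = $93.77 thousand.

$93.77 thousand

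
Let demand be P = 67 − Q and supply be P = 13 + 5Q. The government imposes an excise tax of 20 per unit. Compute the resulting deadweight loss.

33.33

Competitive equilibrium: 67 − Q = 13 + 5Q → Q* = 9, P* = 58.
With the tax, the buyer price exceeds the seller price by 20: (67 − Q) − (13 + 5Q) = 20 → Q' = 5.6667.
ΔQ = 9 − 5.6667 = 3.3333; the wedge equals the tax, 20.
The triangle = ½ × 3.3333 × 20 = 33.33.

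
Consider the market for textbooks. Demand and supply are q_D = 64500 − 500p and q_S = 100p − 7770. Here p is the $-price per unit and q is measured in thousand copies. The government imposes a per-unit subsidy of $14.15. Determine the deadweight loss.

In inverse form: demand p = 129 − 0.002q, supply p = 77.7 + 0.01q.
Competitive equilibrium: 129 − 0.002q = 77.7 + 0.01q → q* = 4275, p* = 120.45.
The subsidy lowers effective supply by 14.15: p = 63.55 + 0.01q.
New quantity: 129 − 0.002q = 63.55 + 0.01q → q' = 5454.1667.
Overproduction Δq = 5454.1667 − 4275 = 1179.1667; wedge = subsidy = 14.15.
The triangle = ½ × 1179.1667 × 14.15 = $8342.60 thousand.

$8342.60 thousand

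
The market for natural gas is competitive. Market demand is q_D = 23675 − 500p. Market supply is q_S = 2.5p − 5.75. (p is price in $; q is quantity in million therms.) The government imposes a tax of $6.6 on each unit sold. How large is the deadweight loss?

In inverse form: demand p = 47.35 − 0.002q, supply p = 2.3 + 0.4q.
Competitive equilibrium: 47.35 − 0.002q = 2.3 + 0.4q → q* = 112.0647, p* = 47.1259.
With the tax, the buyer price exceeds the seller price by 6.6: (47.35 − 0.002q) − (2.3 + 0.4q) = 6.6 → q' = 95.6468.
Δq = 112.0647 − 95.6468 = 16.4179; the wedge equals the tax, 6.6.
Deadweight loss = ½ × 16.4179 × 6.6 = $54.18 million.

$54.18 million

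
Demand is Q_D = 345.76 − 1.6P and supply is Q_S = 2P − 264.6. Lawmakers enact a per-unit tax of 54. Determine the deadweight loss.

In inverse form: demand P = 216.1 − 0.625Q, supply P = 132.3 + 0.5Q.
Competitive equilibrium: 216.1 − 0.625Q = 132.3 + 0.5Q → Q* = 74.4889, P* = 169.5444.
With the tax, the buyer price exceeds the seller price by 54: (216.1 − 0.625Q) − (132.3 + 0.5Q) = 54 → Q' = 26.4889.
ΔQ = 74.4889 − 26.4889 = 48; the wedge equals the tax, 54.
The triangle = ½ × 48 × 54 = 1296.

1296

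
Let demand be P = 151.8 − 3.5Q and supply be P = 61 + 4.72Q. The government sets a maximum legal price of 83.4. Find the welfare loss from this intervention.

Competitive equilibrium: 151.8 − 3.5Q = 61 + 4.72Q → Q* = 11.0462, P* = 113.1382.
At the ceiling P = 83.4, quantity supplied = (83.4 − 61)/4.72 = 4.7458.
Willingness to pay at Q' = 4.7458: 151.8 − 3.5·4.7458 = 135.1897.
ΔQ = 11.0462 − 4.7458 = 6.3004; wedge = 135.1897 − 83.4 = 51.7897.
Welfare loss = ½ × 6.3004 × 51.7897 = 163.15.

163.15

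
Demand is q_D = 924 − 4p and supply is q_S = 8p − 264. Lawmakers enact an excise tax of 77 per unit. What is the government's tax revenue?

In inverse form: demand p = 231 − 0.25q, supply p = 33 + 0.125q.
Competitive equilibrium: 231 − 0.25q = 33 + 0.125q → q* = 528, p* = 99.
With the tax, the buyer price exceeds the seller price by 77: (231 − 0.25q) − (33 + 0.125q) = 77 → q' = 322.66667.
Tax revenue = 77 × 322.66667 = 24845.33.

24845.33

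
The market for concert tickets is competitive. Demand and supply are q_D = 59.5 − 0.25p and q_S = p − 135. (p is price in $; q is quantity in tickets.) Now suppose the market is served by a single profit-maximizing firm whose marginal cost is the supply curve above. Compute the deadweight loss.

In inverse form: demand p = 238 − 4q, supply p = 135 + q.
Competitive equilibrium: 238 − 4q = 135 + q → q* = 20.6, p* = 155.6.
Marginal revenue: MR = 238 − 8q. Set MR = MC: 238 − 8q = 135 + q → q_m = 11.4444.
Price p_m = 238 − 4·11.4444 = 192.2224; MC(q_m) = 135 + 1·11.4444 = 146.4444.
Competitive q* = 20.6, so Δq = 9.1556; wedge = 192.2224 − 146.4444 = 45.778.
Welfare loss = ½ × 9.1556 × 45.778 = $209.56.

$209.56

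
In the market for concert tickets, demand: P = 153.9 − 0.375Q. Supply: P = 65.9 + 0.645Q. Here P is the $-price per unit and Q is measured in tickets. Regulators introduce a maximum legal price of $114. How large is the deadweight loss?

Competitive equilibrium: 153.9 − 0.375Q = 65.9 + 0.645Q → Q* = 86.2745, P* = 121.5471.
At the ceiling P = 114, quantity supplied = (114 − 65.9)/0.645 = 74.5736.
Willingness to pay at Q' = 74.5736: 153.9 − 0.375·74.5736 = 125.9349.
ΔQ = 86.2745 − 74.5736 = 11.7009; wedge = 125.9349 − 114 = 11.9349.
Welfare loss = ½ × 11.7009 × 11.9349 = $69.82.

$69.82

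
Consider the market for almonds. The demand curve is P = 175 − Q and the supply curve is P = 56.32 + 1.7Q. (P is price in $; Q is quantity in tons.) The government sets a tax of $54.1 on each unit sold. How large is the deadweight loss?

Competitive equilibrium: 175 − Q = 56.32 + 1.7Q → Q* = 43.9556, P* = 131.0444.
With the tax, the buyer price exceeds the seller price by 54.1: (175 − Q) − (56.32 + 1.7Q) = 54.1 → Q' = 23.9185.
ΔQ = 43.9556 − 23.9185 = 20.0371; the wedge equals the tax, 54.1.
DWL = ½ × 20.0371 × 54.1 = $542.

$542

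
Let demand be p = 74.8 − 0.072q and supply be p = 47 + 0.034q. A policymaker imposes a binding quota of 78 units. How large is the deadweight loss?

1799.52

Competitive equilibrium: 74.8 − 0.072q = 47 + 0.034q → q* = 262.2642, p* = 55.917.
At q = 78: demand price = 74.8 − 0.072·78 = 69.184; supply price = 47 + 0.034·78 = 49.652.
Δq = 262.2642 − 78 = 184.2642; wedge = 69.184 − 49.652 = 19.532.
Deadweight loss = ½ × 184.2642 × 19.532 = 1799.52.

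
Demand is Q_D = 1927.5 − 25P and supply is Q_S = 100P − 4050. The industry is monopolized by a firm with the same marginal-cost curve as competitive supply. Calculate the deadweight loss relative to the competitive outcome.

In inverse form: demand P = 77.1 − 0.04Q, supply P = 40.5 + 0.01Q.
Competitive equilibrium: 77.1 − 0.04Q = 40.5 + 0.01Q → Q* = 732, P* = 47.82.
Marginal revenue: MR = 77.1 − 0.08Q. Set MR = MC: 77.1 − 0.08Q = 40.5 + 0.01Q → Q_m = 406.66667.
Price P_m = 77.1 − 0.04·406.66667 = 60.83333; MC(Q_m) = 40.5 + 0.01·406.66667 = 44.56667.
Competitive Q* = 732, so ΔQ = 325.33333; wedge = 60.83333 − 44.56667 = 16.26666.
The triangle = ½ × 325.33333 × 16.26666 = 2646.04.

2646.04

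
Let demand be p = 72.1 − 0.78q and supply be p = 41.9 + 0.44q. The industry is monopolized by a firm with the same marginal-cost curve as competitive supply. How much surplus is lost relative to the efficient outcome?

Competitive equilibrium: 72.1 − 0.78q = 41.9 + 0.44q → q* = 24.7541, p* = 52.7918.
Marginal revenue: MR = 72.1 − 1.56q. Set MR = MC: 72.1 − 1.56q = 41.9 + 0.44q → q_m = 15.1.
Price p_m = 72.1 − 0.78·15.1 = 60.322; MC(q_m) = 41.9 + 0.44·15.1 = 48.544.
Competitive q* = 24.7541, so Δq = 9.6541; wedge = 60.322 − 48.544 = 11.778.
Welfare loss = ½ × 9.6541 × 11.778 = 56.85.

56.85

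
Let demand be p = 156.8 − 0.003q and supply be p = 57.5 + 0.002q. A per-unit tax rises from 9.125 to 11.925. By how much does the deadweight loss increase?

5894

Competitive equilibrium: 156.8 − 0.003q = 57.5 + 0.002q → q* = 19860, p* = 97.22.
For a per-unit tax t: Δq = t/0.005, so DWL = ½·t·(t/0.005) = t²/0.01.
At t = 9.125: DWL = 8326.563. At t = 11.925: DWL = 14220.563.
Increase = 14220.563 − 8326.563 = 5894.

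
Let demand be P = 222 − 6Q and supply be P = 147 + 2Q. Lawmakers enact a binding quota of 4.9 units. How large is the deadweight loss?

80.10

Competitive equilibrium: 222 − 6Q = 147 + 2Q → Q* = 9.375, P* = 165.75.
At Q = 4.9: demand price = 222 − 6·4.9 = 192.6; supply price = 147 + 2·4.9 = 156.8.
ΔQ = 9.375 − 4.9 = 4.475; wedge = 192.6 − 156.8 = 35.8.
The triangle = ½ × 4.475 × 35.8 = 80.10.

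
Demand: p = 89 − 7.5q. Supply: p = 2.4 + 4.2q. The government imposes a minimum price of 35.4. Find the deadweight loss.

0.38

Competitive equilibrium: 89 − 7.5q = 2.4 + 4.2q → q* = 7.4017, p* = 33.4872.
At the floor p = 35.4, quantity demanded = (89 − 35.4)/7.5 = 7.1467.
Sellers' marginal cost at q' = 7.1467: 2.4 + 4.2·7.1467 = 32.4161.
Δq = 7.4017 − 7.1467 = 0.255; wedge = 35.4 − 32.4161 = 2.9839.
DWL = ½ × 0.255 × 2.9839 = 0.38.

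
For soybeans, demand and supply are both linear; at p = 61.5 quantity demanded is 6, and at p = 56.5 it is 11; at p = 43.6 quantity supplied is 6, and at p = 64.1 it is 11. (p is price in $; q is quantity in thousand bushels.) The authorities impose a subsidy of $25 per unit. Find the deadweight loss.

Demand slope = (56.5 − 61.5)/(11 − 6) = −1, so p = 67.5 − q.
Supply slope = (64.1 − 43.6)/(11 − 6) = 4.1, so p = 19 + 4.1q.
Competitive equilibrium: 67.5 − q = 19 + 4.1q → q* = 9.5098, p* = 57.9902.
The subsidy lowers effective supply by 25: p = 4.1q − 6.
New quantity: 67.5 − q = 4.1q − 6 → q' = 14.41176.
Overproduction Δq = 14.41176 − 9.5098 = 4.90196; wedge = subsidy = 25.
Welfare loss = ½ × 4.90196 × 25 = $61.27 thousand.

$61.27 thousand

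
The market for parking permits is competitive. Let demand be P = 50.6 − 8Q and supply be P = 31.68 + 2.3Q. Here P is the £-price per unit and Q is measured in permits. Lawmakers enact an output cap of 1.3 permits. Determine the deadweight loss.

Competitive equilibrium: 50.6 − 8Q = 31.68 + 2.3Q → Q* = 1.8369, P* = 35.9049.
At Q = 1.3: demand price = 50.6 − 8·1.3 = 40.2; supply price = 31.68 + 2.3·1.3 = 34.67.
ΔQ = 1.8369 − 1.3 = 0.5369; wedge = 40.2 − 34.67 = 5.53.
Deadweight loss = ½ × 0.5369 × 5.53 = £1.48.

£1.48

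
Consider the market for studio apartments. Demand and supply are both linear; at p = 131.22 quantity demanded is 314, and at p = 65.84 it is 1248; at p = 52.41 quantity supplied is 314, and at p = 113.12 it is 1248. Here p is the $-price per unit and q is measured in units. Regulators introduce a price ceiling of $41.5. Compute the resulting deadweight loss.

$38133.35

Demand slope = (65.84 − 131.22)/(1248 − 314) = −0.07, so p = 153.2 − 0.07q.
Supply slope = (113.12 − 52.41)/(1248 − 314) = 0.065, so p = 32 + 0.065q.
Competitive equilibrium: 153.2 − 0.07q = 32 + 0.065q → q* = 897.77778, p* = 90.35556.
At the ceiling p = 41.5, quantity supplied = (41.5 − 32)/0.065 = 146.15385.
Willingness to pay at q' = 146.15385: 153.2 − 0.07·146.15385 = 142.96923.
Δq = 897.77778 − 146.15385 = 751.62393; wedge = 142.96923 − 41.5 = 101.46923.
The triangle = ½ × 751.62393 × 101.46923 = $38133.35.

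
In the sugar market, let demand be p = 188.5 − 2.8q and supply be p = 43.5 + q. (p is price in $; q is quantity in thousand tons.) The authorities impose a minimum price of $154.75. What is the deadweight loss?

Competitive equilibrium: 188.5 − 2.8q = 43.5 + q → q* = 38.1579, p* = 81.6579.
At the floor p = 154.75, quantity demanded = (188.5 − 154.75)/2.8 = 12.0536.
Sellers' marginal cost at q' = 12.0536: 43.5 + 1·12.0536 = 55.5536.
Δq = 38.1579 − 12.0536 = 26.1043; wedge = 154.75 − 55.5536 = 99.1964.
The triangle = ½ × 26.1043 × 99.1964 = $1294.73 thousand.

$1294.73 thousand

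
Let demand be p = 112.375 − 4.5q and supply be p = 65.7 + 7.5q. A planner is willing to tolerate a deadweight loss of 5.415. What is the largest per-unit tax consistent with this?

11.4

Competitive equilibrium: 112.375 − 4.5q = 65.7 + 7.5q → q* = 3.8896, p* = 94.8719.
A tax t gives Δq = t/12 and wedge t, so DWL = t²/24.
t²/24 = 5.415 → t² = 129.96 → t = 11.4.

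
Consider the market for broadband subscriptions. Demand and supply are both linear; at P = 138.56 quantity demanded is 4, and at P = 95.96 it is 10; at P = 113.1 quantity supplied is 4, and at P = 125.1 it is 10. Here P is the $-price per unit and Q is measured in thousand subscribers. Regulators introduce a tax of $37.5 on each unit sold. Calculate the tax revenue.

Demand slope = (95.96 − 138.56)/(10 − 4) = −7.1, so P = 166.96 − 7.1Q.
Supply slope = (125.1 − 113.1)/(10 − 4) = 2, so P = 105.1 + 2Q.
Competitive equilibrium: 166.96 − 7.1Q = 105.1 + 2Q → Q* = 6.7978, P* = 118.6956.
With the tax, the buyer price exceeds the seller price by 37.5: (166.96 − 7.1Q) − (105.1 + 2Q) = 37.5 → Q' = 2.6769.
Tax revenue = 37.5 × 2.6769 = $100.38 thousand.

$100.38 thousand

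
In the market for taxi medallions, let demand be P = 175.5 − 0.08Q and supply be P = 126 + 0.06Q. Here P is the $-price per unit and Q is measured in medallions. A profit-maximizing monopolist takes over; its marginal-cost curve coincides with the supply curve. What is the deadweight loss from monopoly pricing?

Competitive equilibrium: 175.5 − 0.08Q = 126 + 0.06Q → Q* = 353.5714, P* = 147.2143.
Marginal revenue: MR = 175.5 − 0.16Q. Set MR = MC: 175.5 − 0.16Q = 126 + 0.06Q → Q_m = 225.
Price P_m = 175.5 − 0.08·225 = 157.5; MC(Q_m) = 126 + 0.06·225 = 139.5.
Competitive Q* = 353.5714, so ΔQ = 128.5714; wedge = 157.5 − 139.5 = 18.
The triangle = ½ × 128.5714 × 18 = $1157.14.

$1157.14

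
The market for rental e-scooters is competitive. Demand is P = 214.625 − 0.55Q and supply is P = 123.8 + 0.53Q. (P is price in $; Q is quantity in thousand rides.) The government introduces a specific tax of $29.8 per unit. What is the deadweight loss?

$411.13 thousand

Competitive equilibrium: 214.625 − 0.55Q = 123.8 + 0.53Q → Q* = 84.0972, P* = 168.3715.
With the tax, the buyer price exceeds the seller price by 29.8: (214.625 − 0.55Q) − (123.8 + 0.53Q) = 29.8 → Q' = 56.5046.
ΔQ = 84.0972 − 56.5046 = 27.5926; the wedge equals the tax, 29.8.
Welfare loss = ½ × 27.5926 × 29.8 = $411.13 thousand.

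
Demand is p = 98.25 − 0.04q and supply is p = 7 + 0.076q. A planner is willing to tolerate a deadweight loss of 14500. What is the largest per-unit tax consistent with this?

58

Competitive equilibrium: 98.25 − 0.04q = 7 + 0.076q → q* = 786.6379, p* = 66.7845.
A tax t gives Δq = t/0.116 and wedge t, so DWL = t²/0.232.
t²/0.232 = 14500 → t² = 3364 → t = 58.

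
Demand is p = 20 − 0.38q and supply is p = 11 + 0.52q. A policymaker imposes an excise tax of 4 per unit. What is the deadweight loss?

Competitive equilibrium: 20 − 0.38q = 11 + 0.52q → q* = 10, p* = 16.2.
With the tax, the buyer price exceeds the seller price by 4: (20 − 0.38q) − (11 + 0.52q) = 4 → q' = 5.5556.
Δq = 10 − 5.5556 = 4.4444; the wedge equals the tax, 4.
The triangle = ½ × 4.4444 × 4 = 8.89.

8.89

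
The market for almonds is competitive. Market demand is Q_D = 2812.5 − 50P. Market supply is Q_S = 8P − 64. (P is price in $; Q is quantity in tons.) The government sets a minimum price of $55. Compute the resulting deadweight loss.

$5295.38

In inverse form: demand P = 56.25 − 0.02Q, supply P = 8 + 0.125Q.
Competitive equilibrium: 56.25 − 0.02Q = 8 + 0.125Q → Q* = 332.7586, P* = 49.5948.
At the floor P = 55, quantity demanded = (56.25 − 55)/0.02 = 62.5.
Sellers' marginal cost at Q' = 62.5: 8 + 0.125·62.5 = 15.8125.
ΔQ = 332.7586 − 62.5 = 270.2586; wedge = 55 − 15.8125 = 39.1875.
Welfare loss = ½ × 270.2586 × 39.1875 = $5295.38.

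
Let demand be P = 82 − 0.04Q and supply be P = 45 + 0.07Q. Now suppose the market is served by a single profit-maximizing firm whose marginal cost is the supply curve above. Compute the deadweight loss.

442.51

Competitive equilibrium: 82 − 0.04Q = 45 + 0.07Q → Q* = 336.363636, P* = 68.545455.
Marginal revenue: MR = 82 − 0.08Q. Set MR = MC: 82 − 0.08Q = 45 + 0.07Q → Q_m = 246.666667.
Price P_m = 82 − 0.04·246.666667 = 72.133333; MC(Q_m) = 45 + 0.07·246.666667 = 62.266667.
Competitive Q* = 336.363636, so ΔQ = 89.696969; wedge = 72.133333 − 62.266667 = 9.866666.
Deadweight loss = ½ × 89.696969 × 9.866666 = 442.51.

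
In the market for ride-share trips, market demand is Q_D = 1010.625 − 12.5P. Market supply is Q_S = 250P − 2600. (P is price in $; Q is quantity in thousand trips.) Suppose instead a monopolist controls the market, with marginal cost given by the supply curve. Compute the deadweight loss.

In inverse form: demand P = 80.85 − 0.08Q, supply P = 10.4 + 0.004Q.
Competitive equilibrium: 80.85 − 0.08Q = 10.4 + 0.004Q → Q* = 838.69048, P* = 13.75476.
Marginal revenue: MR = 80.85 − 0.16Q. Set MR = MC: 80.85 − 0.16Q = 10.4 + 0.004Q → Q_m = 429.57317.
Price P_m = 80.85 − 0.08·429.57317 = 46.48415; MC(Q_m) = 10.4 + 0.004·429.57317 = 12.11829.
Competitive Q* = 838.69048, so ΔQ = 409.11731; wedge = 46.48415 − 12.11829 = 34.36586.
The triangle = ½ × 409.11731 × 34.36586 = $7029.83 thousand.

$7029.83 thousand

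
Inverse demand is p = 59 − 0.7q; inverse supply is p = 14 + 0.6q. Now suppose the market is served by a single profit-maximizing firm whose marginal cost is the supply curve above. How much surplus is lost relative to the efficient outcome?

95.41

Competitive equilibrium: 59 − 0.7q = 14 + 0.6q → q* = 34.6154, p* = 34.7692.
Marginal revenue: MR = 59 − 1.4q. Set MR = MC: 59 − 1.4q = 14 + 0.6q → q_m = 22.5.
Price p_m = 59 − 0.7·22.5 = 43.25; MC(q_m) = 14 + 0.6·22.5 = 27.5.
Competitive q* = 34.6154, so Δq = 12.1154; wedge = 43.25 − 27.5 = 15.75.
DWL = ½ × 12.1154 × 15.75 = 95.41.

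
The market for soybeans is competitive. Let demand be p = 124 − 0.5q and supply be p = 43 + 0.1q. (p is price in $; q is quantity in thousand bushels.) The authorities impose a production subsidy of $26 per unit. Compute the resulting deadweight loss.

$563.33 thousand

Competitive equilibrium: 124 − 0.5q = 43 + 0.1q → q* = 135, p* = 56.5.
The subsidy lowers effective supply by 26: p = 17 + 0.1q.
New quantity: 124 − 0.5q = 17 + 0.1q → q' = 178.3333.
Overproduction Δq = 178.3333 − 135 = 43.3333; wedge = subsidy = 26.
Welfare loss = ½ × 43.3333 × 26 = $563.33 thousand.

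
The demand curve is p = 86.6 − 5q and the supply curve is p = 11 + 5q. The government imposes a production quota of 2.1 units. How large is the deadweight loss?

149.058

Competitive equilibrium: 86.6 − 5q = 11 + 5q → q* = 7.56, p* = 48.8.
At q = 2.1: demand price = 86.6 − 5·2.1 = 76.1; supply price = 11 + 5·2.1 = 21.5.
Δq = 7.56 − 2.1 = 5.46; wedge = 76.1 − 21.5 = 54.6.
Deadweight loss = ½ × 5.46 × 54.6 = 149.058.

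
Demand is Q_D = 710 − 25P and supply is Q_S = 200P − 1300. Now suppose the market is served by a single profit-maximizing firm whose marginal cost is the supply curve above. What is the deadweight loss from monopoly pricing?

In inverse form: demand P = 28.4 − 0.04Q, supply P = 6.5 + 0.005Q.
Competitive equilibrium: 28.4 − 0.04Q = 6.5 + 0.005Q → Q* = 486.66667, P* = 8.93333.
Marginal revenue: MR = 28.4 − 0.08Q. Set MR = MC: 28.4 − 0.08Q = 6.5 + 0.005Q → Q_m = 257.64706.
Price P_m = 28.4 − 0.04·257.64706 = 18.09412; MC(Q_m) = 6.5 + 0.005·257.64706 = 7.78824.
Competitive Q* = 486.66667, so ΔQ = 229.01961; wedge = 18.09412 − 7.78824 = 10.30588.
Deadweight loss = ½ × 229.01961 × 10.30588 = 1180.12.

1180.12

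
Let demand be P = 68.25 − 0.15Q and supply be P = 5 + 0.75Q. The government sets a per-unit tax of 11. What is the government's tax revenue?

Competitive equilibrium: 68.25 − 0.15Q = 5 + 0.75Q → Q* = 70.2778, P* = 57.7083.
With the tax, the buyer price exceeds the seller price by 11: (68.25 − 0.15Q) − (5 + 0.75Q) = 11 → Q' = 58.0556.
Tax revenue = 11 × 58.0556 = 638.61.

638.61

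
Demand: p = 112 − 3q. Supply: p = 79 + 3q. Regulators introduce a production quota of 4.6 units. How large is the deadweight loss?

Competitive equilibrium: 112 − 3q = 79 + 3q → q* = 5.5, p* = 95.5.
At q = 4.6: demand price = 112 − 3·4.6 = 98.2; supply price = 79 + 3·4.6 = 92.8.
Δq = 5.5 − 4.6 = 0.9; wedge = 98.2 − 92.8 = 5.4.
Deadweight loss = ½ × 0.9 × 5.4 = 2.43.

2.43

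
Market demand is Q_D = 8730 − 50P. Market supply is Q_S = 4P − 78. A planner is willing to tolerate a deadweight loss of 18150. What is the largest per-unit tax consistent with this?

99

In inverse form: demand P = 174.6 − 0.02Q, supply P = 19.5 + 0.25Q.
Competitive equilibrium: 174.6 − 0.02Q = 19.5 + 0.25Q → Q* = 574.4444, P* = 163.1111.
A tax t gives ΔQ = t/0.27 and wedge t, so DWL = t²/0.54.
t²/0.54 = 18150 → t² = 9801 → t = 99.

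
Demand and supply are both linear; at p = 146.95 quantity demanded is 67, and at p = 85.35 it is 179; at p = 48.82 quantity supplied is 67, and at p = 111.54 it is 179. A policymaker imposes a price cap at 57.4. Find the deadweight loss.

Demand slope = (85.35 − 146.95)/(179 − 67) = −0.55, so p = 183.8 − 0.55q.
Supply slope = (111.54 − 48.82)/(179 − 67) = 0.56, so p = 11.3 + 0.56q.
Competitive equilibrium: 183.8 − 0.55q = 11.3 + 0.56q → q* = 155.4054, p* = 98.327.
At the ceiling p = 57.4, quantity supplied = (57.4 − 11.3)/0.56 = 82.3214.
Willingness to pay at q' = 82.3214: 183.8 − 0.55·82.3214 = 138.5232.
Δq = 155.4054 − 82.3214 = 73.084; wedge = 138.5232 − 57.4 = 81.1232.
Deadweight loss = ½ × 73.084 × 81.1232 = 2964.40.

2964.40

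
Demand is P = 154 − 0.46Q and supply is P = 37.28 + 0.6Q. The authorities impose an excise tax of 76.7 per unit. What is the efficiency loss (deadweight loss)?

2774.95

Competitive equilibrium: 154 − 0.46Q = 37.28 + 0.6Q → Q* = 110.1132, P* = 103.3479.
With the tax, the buyer price exceeds the seller price by 76.7: (154 − 0.46Q) − (37.28 + 0.6Q) = 76.7 → Q' = 37.7547.
ΔQ = 110.1132 − 37.7547 = 72.3585; the wedge equals the tax, 76.7.
Welfare loss = ½ × 72.3585 × 76.7 = 2774.95.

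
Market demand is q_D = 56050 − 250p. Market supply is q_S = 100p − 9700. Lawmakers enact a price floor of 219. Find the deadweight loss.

In inverse form: demand p = 224.2 − 0.004q, supply p = 97 + 0.01q.
Competitive equilibrium: 224.2 − 0.004q = 97 + 0.01q → q* = 9085.7143, p* = 187.8571.
At the floor p = 219, quantity demanded = (224.2 − 219)/0.004 = 1300.
Sellers' marginal cost at q' = 1300: 97 + 0.01·1300 = 110.
Δq = 9085.7143 − 1300 = 7785.7143; wedge = 219 − 110 = 109.
The triangle = ½ × 7785.7143 × 109 = 424321.43.

424321.43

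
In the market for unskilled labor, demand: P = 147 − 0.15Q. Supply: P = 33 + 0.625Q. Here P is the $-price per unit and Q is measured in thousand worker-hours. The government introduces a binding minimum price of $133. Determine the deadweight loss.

Competitive equilibrium: 147 − 0.15Q = 33 + 0.625Q → Q* = 147.0968, P* = 124.9355.
At the floor P = 133, quantity demanded = (147 − 133)/0.15 = 93.3333.
Sellers' marginal cost at Q' = 93.3333: 33 + 0.625·93.3333 = 91.3333.
ΔQ = 147.0968 − 93.3333 = 53.7635; wedge = 133 − 91.3333 = 41.6667.
Welfare loss = ½ × 53.7635 × 41.6667 = $1120.07 thousand.

$1120.07 thousand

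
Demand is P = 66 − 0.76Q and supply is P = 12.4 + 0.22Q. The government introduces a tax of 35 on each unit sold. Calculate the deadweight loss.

Competitive equilibrium: 66 − 0.76Q = 12.4 + 0.22Q → Q* = 54.6939, P* = 24.4327.
With the tax, the buyer price exceeds the seller price by 35: (66 − 0.76Q) − (12.4 + 0.22Q) = 35 → Q' = 18.9796.
ΔQ = 54.6939 − 18.9796 = 35.7143; the wedge equals the tax, 35.
The triangle = ½ × 35.7143 × 35 = 625.

625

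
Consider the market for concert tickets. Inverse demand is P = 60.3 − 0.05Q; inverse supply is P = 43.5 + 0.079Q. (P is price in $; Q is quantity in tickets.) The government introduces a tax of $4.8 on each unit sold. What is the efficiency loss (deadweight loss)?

Competitive equilibrium: 60.3 − 0.05Q = 43.5 + 0.079Q → Q* = 130.2326, P* = 53.7884.
With the tax, the buyer price exceeds the seller price by 4.8: (60.3 − 0.05Q) − (43.5 + 0.079Q) = 4.8 → Q' = 93.0233.
ΔQ = 130.2326 − 93.0233 = 37.2093; the wedge equals the tax, 4.8.
Welfare loss = ½ × 37.2093 × 4.8 = $89.30.

$89.30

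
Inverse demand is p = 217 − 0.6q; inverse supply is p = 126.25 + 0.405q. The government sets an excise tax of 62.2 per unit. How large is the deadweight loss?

1924.80

Competitive equilibrium: 217 − 0.6q = 126.25 + 0.405q → q* = 90.29851, p* = 162.8209.
With the tax, the buyer price exceeds the seller price by 62.2: (217 − 0.6q) − (126.25 + 0.405q) = 62.2 → q' = 28.40796.
Δq = 90.29851 − 28.40796 = 61.89055; the wedge equals the tax, 62.2.
Welfare loss = ½ × 61.89055 × 62.2 = 1924.80.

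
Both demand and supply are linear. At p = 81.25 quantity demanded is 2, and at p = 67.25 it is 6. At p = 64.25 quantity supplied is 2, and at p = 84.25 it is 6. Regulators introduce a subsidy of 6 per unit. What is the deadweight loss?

2.12

Demand slope = (67.25 − 81.25)/(6 − 2) = −3.5, so p = 88.25 − 3.5q.
Supply slope = (84.25 − 64.25)/(6 − 2) = 5, so p = 54.25 + 5q.
Competitive equilibrium: 88.25 − 3.5q = 54.25 + 5q → q* = 4, p* = 74.25.
The subsidy lowers effective supply by 6: p = 48.25 + 5q.
New quantity: 88.25 − 3.5q = 48.25 + 5q → q' = 4.7059.
Overproduction Δq = 4.7059 − 4 = 0.7059; wedge = subsidy = 6.
Deadweight loss = ½ × 0.7059 × 6 = 2.12.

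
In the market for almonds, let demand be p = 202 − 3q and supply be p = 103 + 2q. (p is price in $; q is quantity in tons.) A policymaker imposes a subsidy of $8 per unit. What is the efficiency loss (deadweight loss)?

Competitive equilibrium: 202 − 3q = 103 + 2q → q* = 19.8, p* = 142.6.
The subsidy lowers effective supply by 8: p = 95 + 2q.
New quantity: 202 − 3q = 95 + 2q → q' = 21.4.
Overproduction Δq = 21.4 − 19.8 = 1.6; wedge = subsidy = 8.
The triangle = ½ × 1.6 × 8 = $6.40.

$6.40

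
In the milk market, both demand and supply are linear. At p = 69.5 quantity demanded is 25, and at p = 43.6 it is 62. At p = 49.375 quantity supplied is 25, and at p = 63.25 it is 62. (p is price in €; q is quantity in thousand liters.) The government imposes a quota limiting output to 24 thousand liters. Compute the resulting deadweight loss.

€209.04 thousand

Demand slope = (43.6 − 69.5)/(62 − 25) = −0.7, so p = 87 − 0.7q.
Supply slope = (63.25 − 49.375)/(62 − 25) = 0.375, so p = 40 + 0.375q.
Competitive equilibrium: 87 − 0.7q = 40 + 0.375q → q* = 43.7209, p* = 56.3953.
At q = 24: demand price = 87 − 0.7·24 = 70.2; supply price = 40 + 0.375·24 = 49.
Δq = 43.7209 − 24 = 19.7209; wedge = 70.2 − 49 = 21.2.
DWL = ½ × 19.7209 × 21.2 = €209.04 thousand.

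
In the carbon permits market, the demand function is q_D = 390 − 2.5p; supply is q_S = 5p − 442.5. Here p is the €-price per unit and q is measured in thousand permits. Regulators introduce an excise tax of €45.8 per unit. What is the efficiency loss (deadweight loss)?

€1748.03 thousand

In inverse form: demand p = 156 − 0.4q, supply p = 88.5 + 0.2q.
Competitive equilibrium: 156 − 0.4q = 88.5 + 0.2q → q* = 112.5, p* = 111.
With the tax, the buyer price exceeds the seller price by 45.8: (156 − 0.4q) − (88.5 + 0.2q) = 45.8 → q' = 36.1667.
Δq = 112.5 − 36.1667 = 76.3333; the wedge equals the tax, 45.8.
The triangle = ½ × 76.3333 × 45.8 = €1748.03 thousand.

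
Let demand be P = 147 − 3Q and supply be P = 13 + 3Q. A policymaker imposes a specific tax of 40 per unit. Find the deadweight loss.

Competitive equilibrium: 147 − 3Q = 13 + 3Q → Q* = 22.3333, P* = 80.
With the tax, the buyer price exceeds the seller price by 40: (147 − 3Q) − (13 + 3Q) = 40 → Q' = 15.6667.
ΔQ = 22.3333 − 15.6667 = 6.6666; the wedge equals the tax, 40.
Welfare loss = ½ × 6.6666 × 40 = 133.33.

133.33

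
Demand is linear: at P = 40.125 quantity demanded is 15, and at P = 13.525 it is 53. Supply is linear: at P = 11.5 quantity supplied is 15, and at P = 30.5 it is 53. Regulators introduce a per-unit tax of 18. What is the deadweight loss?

Demand slope = (13.525 − 40.125)/(53 − 15) = −0.7, so P = 50.625 − 0.7Q.
Supply slope = (30.5 − 11.5)/(53 − 15) = 0.5, so P = 4 + 0.5Q.
Competitive equilibrium: 50.625 − 0.7Q = 4 + 0.5Q → Q* = 38.8542, P* = 23.4271.
With the tax, the buyer price exceeds the seller price by 18: (50.625 − 0.7Q) − (4 + 0.5Q) = 18 → Q' = 23.8542.
ΔQ = 38.8542 − 23.8542 = 15; the wedge equals the tax, 18.
DWL = ½ × 15 × 18 = 135.

135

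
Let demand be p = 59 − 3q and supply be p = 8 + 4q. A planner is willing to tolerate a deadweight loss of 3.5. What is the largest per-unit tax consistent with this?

Competitive equilibrium: 59 − 3q = 8 + 4q → q* = 7.2857, p* = 37.1429.
A tax t gives Δq = t/7 and wedge t, so DWL = t²/14.
t²/14 = 3.5 → t² = 49 → t = 7.

7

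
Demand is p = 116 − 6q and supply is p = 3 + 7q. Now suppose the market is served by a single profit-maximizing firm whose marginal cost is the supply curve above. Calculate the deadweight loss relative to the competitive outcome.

Competitive equilibrium: 116 − 6q = 3 + 7q → q* = 8.69231, p* = 63.84615.
Marginal revenue: MR = 116 − 12q. Set MR = MC: 116 − 12q = 3 + 7q → q_m = 5.94737.
Price p_m = 116 − 6·5.94737 = 80.31578; MC(q_m) = 3 + 7·5.94737 = 44.63159.
Competitive q* = 8.69231, so Δq = 2.74494; wedge = 80.31578 − 44.63159 = 35.68419.
The triangle = ½ × 2.74494 × 35.68419 = 48.98.

48.98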